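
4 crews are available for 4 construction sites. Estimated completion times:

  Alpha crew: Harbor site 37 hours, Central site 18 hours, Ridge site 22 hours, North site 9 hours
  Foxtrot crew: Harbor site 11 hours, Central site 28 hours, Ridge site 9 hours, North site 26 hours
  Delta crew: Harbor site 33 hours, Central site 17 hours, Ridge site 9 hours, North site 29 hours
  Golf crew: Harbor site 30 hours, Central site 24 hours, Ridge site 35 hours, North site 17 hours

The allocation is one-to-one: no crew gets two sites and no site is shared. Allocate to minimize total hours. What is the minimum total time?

This is a one-to-one assignment (minimum-cost bipartite matching).
Optimal: Alpha crew→North site (9 hours), Foxtrot crew→Harbor site (11 hours), Delta crew→Ridge site (9 hours), Golf crew→Central site (24 hours) — total 9+11+9+24 = 53 hours.
Min-entry greedy (repeatedly take the single cheapest remaining cell) gives 65 hours, worse by 12.

Minimum total: 53 hours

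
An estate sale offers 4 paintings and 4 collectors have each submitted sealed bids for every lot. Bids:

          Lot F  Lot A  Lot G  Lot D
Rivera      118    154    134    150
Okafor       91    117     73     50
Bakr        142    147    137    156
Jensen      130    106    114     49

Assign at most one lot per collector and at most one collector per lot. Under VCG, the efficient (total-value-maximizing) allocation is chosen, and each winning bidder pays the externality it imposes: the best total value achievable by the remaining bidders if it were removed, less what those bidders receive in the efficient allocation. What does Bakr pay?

Bakr pays $16.

Efficient allocation: Rivera→Lot G ($134), Okafor→Lot A ($117), Bakr→Lot D ($156), Jensen→Lot F ($130); total welfare W = $537.
Bakr receives Lot D at value $156, so the others get W − 156 = $381.
Without Bakr: best allocation of the remaining 3 bidders over all 4 lots is Rivera→Lot D ($150), Okafor→Lot A ($117), Jensen→Lot F ($130), total $397.
VCG payment = (others' best without Bakr) − (others' welfare with Bakr) = 397 − 381 = $16.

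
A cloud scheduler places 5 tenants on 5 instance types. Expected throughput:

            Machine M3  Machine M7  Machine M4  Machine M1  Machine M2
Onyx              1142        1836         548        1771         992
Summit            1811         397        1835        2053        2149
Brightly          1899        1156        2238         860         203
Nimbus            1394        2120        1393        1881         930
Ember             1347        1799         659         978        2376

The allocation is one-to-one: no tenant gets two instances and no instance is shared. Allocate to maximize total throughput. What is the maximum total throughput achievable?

Max total: 10316 ops/s

This is the linear assignment problem.
Optimal: Onyx→Machine M1 (1771 ops/s), Summit→Machine M3 (1811 ops/s), Brightly→Machine M4 (2238 ops/s), Nimbus→Machine M7 (2120 ops/s), Ember→Machine M2 (2376 ops/s) — total 1771+1811+2238+2120+2376 = 10316 ops/s.
Max-entry greedy (repeatedly take the single best remaining cell) gives 9929 ops/s, worse by 387.
Swapping Onyx↔Brightly (Onyx→Machine M4 548 ops/s, Brightly→Machine M1 860 ops/s) loses 2601.
No other one-to-one assignment exceeds 10316 ops/s.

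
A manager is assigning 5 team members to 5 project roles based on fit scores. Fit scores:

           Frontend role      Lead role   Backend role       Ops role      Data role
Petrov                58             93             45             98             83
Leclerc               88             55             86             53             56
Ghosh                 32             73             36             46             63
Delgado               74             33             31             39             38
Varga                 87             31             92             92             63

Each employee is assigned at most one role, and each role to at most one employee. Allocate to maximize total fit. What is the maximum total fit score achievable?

Maximum total: 408 pts

Optimal: Petrov→Lead role (93 pts), Leclerc→Backend role (86 pts), Ghosh→Data role (63 pts), Delgado→Frontend role (74 pts), Varga→Ops role (92 pts) — total 93+86+63+74+92 = 408 pts.
Checked against all permutations: 408 pts is optimal.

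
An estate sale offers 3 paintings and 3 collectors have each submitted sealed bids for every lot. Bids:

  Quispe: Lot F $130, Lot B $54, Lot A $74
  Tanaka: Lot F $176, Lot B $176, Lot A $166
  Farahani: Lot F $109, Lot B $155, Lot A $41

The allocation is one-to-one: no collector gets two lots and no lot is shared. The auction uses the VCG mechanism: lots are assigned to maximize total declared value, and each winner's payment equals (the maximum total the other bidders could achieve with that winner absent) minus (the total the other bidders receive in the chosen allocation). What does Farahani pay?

Farahani pays $10.

Efficient allocation: Quispe→Lot F ($130), Tanaka→Lot A ($166), Farahani→Lot B ($155); total welfare W = $451.
Farahani receives Lot B at value $155, so the others get W − 155 = $296.
Without Farahani: best allocation of the remaining 2 bidders over all 3 lots is Quispe→Lot F ($130), Tanaka→Lot B ($176), total $306.
VCG payment = (others' best without Farahani) − (others' welfare with Farahani) = 306 − 296 = $10.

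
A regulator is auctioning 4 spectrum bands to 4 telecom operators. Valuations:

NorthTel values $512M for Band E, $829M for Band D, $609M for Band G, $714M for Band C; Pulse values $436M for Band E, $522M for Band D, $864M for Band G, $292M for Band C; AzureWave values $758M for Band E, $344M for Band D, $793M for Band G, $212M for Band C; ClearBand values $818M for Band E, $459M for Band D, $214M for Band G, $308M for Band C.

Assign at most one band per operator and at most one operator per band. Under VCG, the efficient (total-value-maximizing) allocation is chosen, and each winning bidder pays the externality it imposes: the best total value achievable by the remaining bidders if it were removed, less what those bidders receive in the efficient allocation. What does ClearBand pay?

Efficient allocation: NorthTel→Band C ($714M), Pulse→Band D ($522M), AzureWave→Band G ($793M), ClearBand→Band E ($818M); total welfare W = $2847M.
ClearBand receives Band E at value $818M, so the others get W − 818 = $2029M.
Without ClearBand: best allocation of the remaining 3 bidders over all 4 bands is NorthTel→Band D ($829M), Pulse→Band G ($864M), AzureWave→Band E ($758M), total $2451M.
VCG payment = (others' best without ClearBand) − (others' welfare with ClearBand) = 2451 − 2029 = $422M.

ClearBand pays $422M.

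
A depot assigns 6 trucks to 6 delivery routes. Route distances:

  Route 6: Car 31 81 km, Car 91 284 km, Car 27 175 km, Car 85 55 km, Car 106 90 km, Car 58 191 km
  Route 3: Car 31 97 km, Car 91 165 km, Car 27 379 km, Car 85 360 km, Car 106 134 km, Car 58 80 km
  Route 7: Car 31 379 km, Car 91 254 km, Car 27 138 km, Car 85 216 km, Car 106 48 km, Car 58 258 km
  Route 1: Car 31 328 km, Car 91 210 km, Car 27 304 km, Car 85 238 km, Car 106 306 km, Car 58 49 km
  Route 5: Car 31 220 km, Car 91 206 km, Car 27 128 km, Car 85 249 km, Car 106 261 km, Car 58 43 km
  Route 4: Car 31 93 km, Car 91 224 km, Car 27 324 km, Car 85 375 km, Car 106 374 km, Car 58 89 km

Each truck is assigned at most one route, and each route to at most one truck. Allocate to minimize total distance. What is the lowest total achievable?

Optimal: Car 31→Route 4 (93 km), Car 91→Route 3 (165 km), Car 27→Route 5 (128 km), Car 85→Route 6 (55 km), Car 106→Route 7 (48 km), Car 58→Route 1 (49 km) — total 93+165+128+55+48+49 = 538 km.
Row-greedy (each truck in turn takes its cheapest remaining route) gives 985 km, worse by 447.
No other one-to-one assignment undercuts 538 km.

Min total: 538 km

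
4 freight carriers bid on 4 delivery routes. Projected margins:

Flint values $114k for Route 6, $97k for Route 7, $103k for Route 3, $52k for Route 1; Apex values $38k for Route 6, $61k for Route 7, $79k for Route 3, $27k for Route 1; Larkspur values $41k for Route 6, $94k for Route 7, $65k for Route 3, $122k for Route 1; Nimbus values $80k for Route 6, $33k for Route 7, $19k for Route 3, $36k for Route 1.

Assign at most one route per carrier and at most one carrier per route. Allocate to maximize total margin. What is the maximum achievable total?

This is a one-to-one assignment (maximum-weight bipartite matching).
Optimal: Flint→Route 7 ($97k), Apex→Route 3 ($79k), Larkspur→Route 1 ($122k), Nimbus→Route 6 ($80k) — total 97+79+122+80 = $378k.
Next-best assignment: Flint→Route 3, Apex→Route 7, Larkspur→Route 1, Nimbus→Route 6 = $366k.
Swapping Larkspur↔Nimbus (Larkspur→Route 6 $41k, Nimbus→Route 1 $36k) loses 125.
Every other assignment is strictly worse.

Maximum total: $378k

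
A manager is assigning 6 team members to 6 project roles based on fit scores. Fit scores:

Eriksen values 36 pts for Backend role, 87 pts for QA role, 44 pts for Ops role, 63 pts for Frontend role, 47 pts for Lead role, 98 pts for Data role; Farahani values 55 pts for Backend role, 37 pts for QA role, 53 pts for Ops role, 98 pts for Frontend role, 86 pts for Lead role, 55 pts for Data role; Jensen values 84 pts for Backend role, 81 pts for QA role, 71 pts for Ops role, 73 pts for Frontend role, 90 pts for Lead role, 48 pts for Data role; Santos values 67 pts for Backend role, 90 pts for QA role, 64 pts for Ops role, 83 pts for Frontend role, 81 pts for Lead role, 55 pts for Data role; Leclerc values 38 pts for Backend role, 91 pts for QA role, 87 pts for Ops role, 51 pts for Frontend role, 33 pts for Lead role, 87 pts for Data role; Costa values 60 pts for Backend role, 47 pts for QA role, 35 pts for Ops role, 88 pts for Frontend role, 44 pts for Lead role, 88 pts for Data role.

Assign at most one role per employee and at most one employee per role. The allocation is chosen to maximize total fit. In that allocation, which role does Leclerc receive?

Leclerc receives Ops role.

Optimal: Eriksen→Data role (98 pts), Farahani→Lead role (86 pts), Jensen→Backend role (84 pts), Santos→QA role (90 pts), Leclerc→Ops role (87 pts), Costa→Frontend role (88 pts) — total 98+86+84+90+87+88 = 533 pts.
Column-greedy (each role in turn goes to its best remaining employee) gives 472 pts, worse by 61.
Every other assignment is strictly worse.
Leclerc's own top role is QA role (91 pts), but forcing Leclerc→QA role and reassigning the rest optimally gives only 511 pts — worse by 22.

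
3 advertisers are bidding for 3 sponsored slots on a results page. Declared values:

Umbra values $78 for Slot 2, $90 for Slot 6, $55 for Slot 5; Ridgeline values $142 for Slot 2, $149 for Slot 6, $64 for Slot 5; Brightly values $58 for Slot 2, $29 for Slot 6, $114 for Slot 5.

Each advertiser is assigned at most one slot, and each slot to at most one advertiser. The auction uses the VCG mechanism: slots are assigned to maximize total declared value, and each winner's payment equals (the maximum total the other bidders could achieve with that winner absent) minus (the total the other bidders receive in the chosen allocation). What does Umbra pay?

Umbra pays $7.

Efficient allocation: Umbra→Slot 6 ($90), Ridgeline→Slot 2 ($142), Brightly→Slot 5 ($114); total welfare W = $346.
Umbra receives Slot 6 at value $90, so the others get W − 90 = $256.
Without Umbra: best allocation of the remaining 2 bidders over all 3 slots is Ridgeline→Slot 6 ($149), Brightly→Slot 5 ($114), total $263.
VCG payment = (others' best without Umbra) − (others' welfare with Umbra) = 263 − 256 = $7.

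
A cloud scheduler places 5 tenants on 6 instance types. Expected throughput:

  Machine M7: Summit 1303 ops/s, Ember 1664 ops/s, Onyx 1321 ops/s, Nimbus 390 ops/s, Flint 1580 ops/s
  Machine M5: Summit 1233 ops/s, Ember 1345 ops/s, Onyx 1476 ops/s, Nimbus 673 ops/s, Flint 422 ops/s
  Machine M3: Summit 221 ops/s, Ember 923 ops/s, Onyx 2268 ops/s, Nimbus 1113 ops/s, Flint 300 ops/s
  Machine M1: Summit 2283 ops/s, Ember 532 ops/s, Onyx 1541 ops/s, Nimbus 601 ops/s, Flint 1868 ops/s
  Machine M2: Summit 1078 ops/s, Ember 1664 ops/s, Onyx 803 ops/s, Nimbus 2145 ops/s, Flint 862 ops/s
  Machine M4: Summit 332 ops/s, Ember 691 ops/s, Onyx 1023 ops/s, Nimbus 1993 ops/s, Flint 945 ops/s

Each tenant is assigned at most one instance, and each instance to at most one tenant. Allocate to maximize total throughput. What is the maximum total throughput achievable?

Optimal: Summit→Machine M1 (2283 ops/s), Ember→Machine M2 (1664 ops/s), Onyx→Machine M3 (2268 ops/s), Nimbus→Machine M4 (1993 ops/s), Flint→Machine M7 (1580 ops/s) — total 2283+1664+2268+1993+1580 = 9788 ops/s.
Column-greedy (each instance in turn goes to its best remaining tenant) gives 7398 ops/s, worse by 2390.
Next-best assignment: Summit→Machine M1, Ember→Machine M5, Onyx→Machine M3, Nimbus→Machine M2, Flint→Machine M7 = 9621 ops/s.
Checked against all permutations: 9788 ops/s is optimal.

Max total: 9788 ops/s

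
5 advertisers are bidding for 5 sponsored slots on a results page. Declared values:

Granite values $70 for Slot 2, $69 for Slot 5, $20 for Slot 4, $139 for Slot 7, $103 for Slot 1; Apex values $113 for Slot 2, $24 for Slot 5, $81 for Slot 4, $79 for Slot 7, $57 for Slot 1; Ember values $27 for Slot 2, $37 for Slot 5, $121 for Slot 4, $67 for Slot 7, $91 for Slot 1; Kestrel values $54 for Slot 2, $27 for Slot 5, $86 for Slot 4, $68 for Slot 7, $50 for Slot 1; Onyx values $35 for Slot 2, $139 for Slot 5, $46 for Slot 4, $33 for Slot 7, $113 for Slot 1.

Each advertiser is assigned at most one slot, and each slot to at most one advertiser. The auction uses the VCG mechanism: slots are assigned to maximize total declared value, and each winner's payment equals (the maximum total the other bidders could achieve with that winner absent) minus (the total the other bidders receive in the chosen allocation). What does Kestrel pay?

Kestrel pays $30.

Efficient allocation: Granite→Slot 7 ($139), Apex→Slot 2 ($113), Ember→Slot 1 ($91), Kestrel→Slot 4 ($86), Onyx→Slot 5 ($139); total welfare W = $568.
Kestrel receives Slot 4 at value $86, so the others get W − 86 = $482.
Without Kestrel: best allocation of the remaining 4 bidders over all 5 slots is Granite→Slot 7 ($139), Apex→Slot 2 ($113), Ember→Slot 4 ($121), Onyx→Slot 5 ($139), total $512.
VCG payment = (others' best without Kestrel) − (others' welfare with Kestrel) = 512 − 482 = $30.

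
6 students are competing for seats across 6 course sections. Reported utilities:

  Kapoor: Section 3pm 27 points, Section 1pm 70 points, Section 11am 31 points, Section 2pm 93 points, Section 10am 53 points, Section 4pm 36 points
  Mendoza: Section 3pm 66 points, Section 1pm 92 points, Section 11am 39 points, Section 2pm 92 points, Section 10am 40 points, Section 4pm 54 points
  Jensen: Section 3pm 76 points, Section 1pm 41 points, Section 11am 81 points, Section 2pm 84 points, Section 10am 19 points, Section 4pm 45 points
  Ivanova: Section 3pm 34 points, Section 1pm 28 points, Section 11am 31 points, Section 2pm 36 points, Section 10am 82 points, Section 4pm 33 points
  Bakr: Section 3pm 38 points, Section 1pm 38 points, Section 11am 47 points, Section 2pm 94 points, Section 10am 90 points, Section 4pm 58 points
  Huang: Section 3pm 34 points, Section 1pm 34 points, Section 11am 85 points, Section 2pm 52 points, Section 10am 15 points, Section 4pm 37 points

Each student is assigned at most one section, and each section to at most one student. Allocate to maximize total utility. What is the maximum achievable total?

Max total: 486 points

This is the linear assignment problem.
Optimal: Kapoor→Section 2pm (93 points), Mendoza→Section 1pm (92 points), Jensen→Section 3pm (76 points), Ivanova→Section 10am (82 points), Bakr→Section 4pm (58 points), Huang→Section 11am (85 points) — total 93+92+76+82+58+85 = 486 points.
Max-entry greedy (repeatedly take the single best remaining cell) gives 465 points, worse by 21.
Swapping Bakr↔Mendoza (Bakr→Section 1pm 38 points, Mendoza→Section 4pm 54 points) loses 58.
Checked against all permutations: 486 points is optimal.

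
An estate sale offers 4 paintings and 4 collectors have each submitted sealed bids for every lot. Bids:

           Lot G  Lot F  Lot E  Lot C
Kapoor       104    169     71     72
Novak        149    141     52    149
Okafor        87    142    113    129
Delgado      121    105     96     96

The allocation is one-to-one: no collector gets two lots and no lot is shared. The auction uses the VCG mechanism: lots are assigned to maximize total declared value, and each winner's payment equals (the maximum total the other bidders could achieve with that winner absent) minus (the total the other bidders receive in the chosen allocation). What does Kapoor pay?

Efficient allocation: Kapoor→Lot F ($169), Novak→Lot C ($149), Okafor→Lot E ($113), Delgado→Lot G ($121); total welfare W = $552.
Kapoor receives Lot F at value $169, so the others get W − 169 = $383.
Without Kapoor: best allocation of the remaining 3 bidders over all 4 lots is Novak→Lot C ($149), Okafor→Lot F ($142), Delgado→Lot G ($121), total $412.
VCG payment = (others' best without Kapoor) − (others' welfare with Kapoor) = 412 − 383 = $29.

Kapoor pays $29.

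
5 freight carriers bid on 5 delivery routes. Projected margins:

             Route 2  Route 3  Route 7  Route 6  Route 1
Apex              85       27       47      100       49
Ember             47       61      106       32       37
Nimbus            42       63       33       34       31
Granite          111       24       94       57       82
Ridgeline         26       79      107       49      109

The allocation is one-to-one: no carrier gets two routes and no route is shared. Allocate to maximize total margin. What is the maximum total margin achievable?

Max total: $489k

This is the linear assignment problem.
Optimal: Apex→Route 6 ($100k), Ember→Route 7 ($106k), Nimbus→Route 3 ($63k), Granite→Route 2 ($111k), Ridgeline→Route 1 ($109k) — total 100+106+63+111+109 = $489k.
Column-greedy (each route in turn goes to its best remaining carrier) gives $427k, worse by 62.
Next-best assignment: Apex→Route 6, Ember→Route 7, Nimbus→Route 1, Granite→Route 2, Ridgeline→Route 3 = $427k.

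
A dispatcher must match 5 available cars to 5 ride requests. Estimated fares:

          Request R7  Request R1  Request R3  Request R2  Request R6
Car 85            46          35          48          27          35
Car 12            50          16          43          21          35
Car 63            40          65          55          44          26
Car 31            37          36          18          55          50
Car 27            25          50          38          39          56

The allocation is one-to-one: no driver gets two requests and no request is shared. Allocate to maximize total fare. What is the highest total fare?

Optimal: Car 85→Request R3 ($48), Car 12→Request R7 ($50), Car 63→Request R1 ($65), Car 31→Request R2 ($55), Car 27→Request R6 ($56) — total 48+50+65+55+56 = $274.
Next-best assignment: Car 85→Request R7, Car 12→Request R3, Car 63→Request R1, Car 31→Request R2, Car 27→Request R6 = $265.

Maximum total: $274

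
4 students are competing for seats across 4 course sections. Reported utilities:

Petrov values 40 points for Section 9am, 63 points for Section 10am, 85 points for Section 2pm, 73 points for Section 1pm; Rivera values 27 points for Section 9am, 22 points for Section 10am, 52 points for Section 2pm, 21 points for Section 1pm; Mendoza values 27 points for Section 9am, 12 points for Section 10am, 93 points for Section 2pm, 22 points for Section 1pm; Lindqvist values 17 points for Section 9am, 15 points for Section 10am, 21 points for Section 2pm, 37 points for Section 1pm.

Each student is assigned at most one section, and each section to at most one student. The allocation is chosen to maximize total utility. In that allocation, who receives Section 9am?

Optimal: Petrov→Section 10am (63 points), Rivera→Section 9am (27 points), Mendoza→Section 2pm (93 points), Lindqvist→Section 1pm (37 points) — total 63+27+93+37 = 220 points.
Max-entry greedy (repeatedly take the single best remaining cell) gives 208 points, worse by 12.
No other one-to-one assignment exceeds 220 points.
Rivera's own top section is Section 2pm (52 points), but forcing Rivera→Section 2pm and reassigning the rest optimally gives only 179 points — worse by 41.

Rivera receives Section 9am.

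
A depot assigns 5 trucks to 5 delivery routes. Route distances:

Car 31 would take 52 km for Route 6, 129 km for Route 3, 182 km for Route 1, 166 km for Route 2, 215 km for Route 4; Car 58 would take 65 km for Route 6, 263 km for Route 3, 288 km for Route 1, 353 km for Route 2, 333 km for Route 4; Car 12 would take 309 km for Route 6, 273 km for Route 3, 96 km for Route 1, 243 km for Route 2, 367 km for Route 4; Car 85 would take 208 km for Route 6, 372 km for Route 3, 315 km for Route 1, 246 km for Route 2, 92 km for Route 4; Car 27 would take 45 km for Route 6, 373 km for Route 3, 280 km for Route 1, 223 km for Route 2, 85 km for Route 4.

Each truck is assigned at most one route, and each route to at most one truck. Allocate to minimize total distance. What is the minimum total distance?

Min total: 605 km

Optimal: Car 31→Route 3 (129 km), Car 58→Route 6 (65 km), Car 12→Route 1 (96 km), Car 85→Route 4 (92 km), Car 27→Route 2 (223 km) — total 129+65+96+92+223 = 605 km.
Min-entry greedy (repeatedly take the single cheapest remaining cell) gives 715 km, worse by 110.
Swapping Car 27↔Car 12 (Car 27→Route 1 280 km, Car 12→Route 2 243 km) adds 204.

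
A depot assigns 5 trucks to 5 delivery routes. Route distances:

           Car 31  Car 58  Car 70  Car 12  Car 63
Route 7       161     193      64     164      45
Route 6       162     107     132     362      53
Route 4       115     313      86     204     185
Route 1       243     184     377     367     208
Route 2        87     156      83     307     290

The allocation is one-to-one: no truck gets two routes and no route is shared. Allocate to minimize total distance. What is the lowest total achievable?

Minimum total: 574 km

Optimal: Car 31→Route 2 (87 km), Car 58→Route 1 (184 km), Car 70→Route 4 (86 km), Car 12→Route 7 (164 km), Car 63→Route 6 (53 km) — total 87+184+86+164+53 = 574 km.
Column-greedy (each route in turn goes to its cheapest remaining truck) gives 788 km, worse by 214.
Every other assignment is strictly worse.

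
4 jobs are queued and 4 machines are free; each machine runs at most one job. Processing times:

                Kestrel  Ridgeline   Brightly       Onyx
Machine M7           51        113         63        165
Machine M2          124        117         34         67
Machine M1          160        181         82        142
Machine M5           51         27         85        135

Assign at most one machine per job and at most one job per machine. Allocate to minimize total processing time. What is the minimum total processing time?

Min total: 227 min

Optimal: Kestrel→Machine M7 (51 min), Ridgeline→Machine M5 (27 min), Brightly→Machine M1 (82 min), Onyx→Machine M2 (67 min) — total 51+27+82+67 = 227 min.
Min-entry greedy (repeatedly take the single cheapest remaining cell) gives 254 min, worse by 27.
Next-best assignment: Kestrel→Machine M7, Ridgeline→Machine M5, Brightly→Machine M2, Onyx→Machine M1 = 254 min.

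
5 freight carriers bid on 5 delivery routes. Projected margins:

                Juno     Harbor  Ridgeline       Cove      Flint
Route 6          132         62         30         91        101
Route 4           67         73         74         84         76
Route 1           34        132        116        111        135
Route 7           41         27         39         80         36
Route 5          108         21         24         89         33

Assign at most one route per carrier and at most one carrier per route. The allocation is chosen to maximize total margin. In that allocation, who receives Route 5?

Juno receives Route 5.

Optimal: Juno→Route 5 ($108k), Harbor→Route 1 ($132k), Ridgeline→Route 4 ($74k), Cove→Route 7 ($80k), Flint→Route 6 ($101k) — total 108+132+74+80+101 = $495k.
Row-greedy (each carrier in turn takes its best remaining route) gives $463k, worse by 32.
Swapping Ridgeline↔Juno (Ridgeline→Route 5 $24k, Juno→Route 4 $67k) loses 91.
Juno's own top route is Route 6 ($132k), but forcing Juno→Route 6 and reassigning the rest optimally gives only $468k — worse by 27.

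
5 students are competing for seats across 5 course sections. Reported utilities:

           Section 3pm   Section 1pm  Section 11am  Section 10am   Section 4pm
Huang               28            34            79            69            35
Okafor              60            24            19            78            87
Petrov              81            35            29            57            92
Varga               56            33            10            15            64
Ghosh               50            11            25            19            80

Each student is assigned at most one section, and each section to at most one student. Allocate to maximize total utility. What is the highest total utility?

Maximum total: 351 points

Optimal: Huang→Section 11am (79 points), Okafor→Section 10am (78 points), Petrov→Section 3pm (81 points), Varga→Section 1pm (33 points), Ghosh→Section 4pm (80 points) — total 79+78+81+33+80 = 351 points.
Column-greedy (each section in turn goes to its best remaining student) gives 282 points, worse by 69.
Next-best assignment: Huang→Section 11am, Okafor→Section 10am, Petrov→Section 4pm, Varga→Section 1pm, Ghosh→Section 3pm = 332 points.
Checked against all permutations: 351 points is optimal.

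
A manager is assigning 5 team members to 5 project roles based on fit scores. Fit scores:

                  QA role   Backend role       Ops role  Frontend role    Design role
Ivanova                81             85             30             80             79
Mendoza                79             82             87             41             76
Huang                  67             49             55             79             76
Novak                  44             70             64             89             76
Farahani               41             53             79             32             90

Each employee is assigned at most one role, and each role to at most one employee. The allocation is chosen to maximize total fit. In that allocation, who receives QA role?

Huang receives QA role.

This is the linear assignment problem.
Optimal: Ivanova→Backend role (85 pts), Mendoza→Ops role (87 pts), Huang→QA role (67 pts), Novak→Frontend role (89 pts), Farahani→Design role (90 pts) — total 85+87+67+89+90 = 418 pts.
Column-greedy (each role in turn goes to its best remaining employee) gives 407 pts, worse by 11.
Next-best assignment: Ivanova→Backend role, Mendoza→QA role, Huang→Design role, Novak→Frontend role, Farahani→Ops role = 408 pts.
Swapping Huang↔Ivanova (Huang→Backend role 49 pts, Ivanova→QA role 81 pts) loses 22.
Checked against all permutations: 418 pts is optimal.
Huang's own top role is Frontend role (79 pts), but forcing Huang→Frontend role and reassigning the rest optimally gives only 407 pts — worse by 11.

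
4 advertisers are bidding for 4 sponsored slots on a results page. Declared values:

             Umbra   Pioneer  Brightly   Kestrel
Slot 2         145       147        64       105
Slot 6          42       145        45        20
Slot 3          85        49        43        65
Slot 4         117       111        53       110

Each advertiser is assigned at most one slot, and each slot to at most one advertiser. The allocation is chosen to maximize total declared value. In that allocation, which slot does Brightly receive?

Optimal: Umbra→Slot 2 ($145), Pioneer→Slot 6 ($145), Brightly→Slot 3 ($43), Kestrel→Slot 4 ($110) — total 145+145+43+110 = $443.
Row-greedy (each advertiser in turn takes its best remaining slot) gives $408, worse by 35.
Next-best assignment: Umbra→Slot 4, Pioneer→Slot 6, Brightly→Slot 3, Kestrel→Slot 2 = $410.
Every other assignment is strictly worse.
Brightly's own top slot is Slot 2 ($64), but forcing Brightly→Slot 2 and reassigning the rest optimally gives only $404 — worse by 39.

Brightly receives Slot 3.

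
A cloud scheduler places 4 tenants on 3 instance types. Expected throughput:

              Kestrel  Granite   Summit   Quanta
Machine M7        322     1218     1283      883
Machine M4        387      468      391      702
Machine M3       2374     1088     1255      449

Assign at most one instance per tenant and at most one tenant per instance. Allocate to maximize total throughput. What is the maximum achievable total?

Max total: 4359 ops/s

Treat this as an assignment problem: match each tenant to one instance.
Optimal: Summit→Machine M7 (1283 ops/s), Quanta→Machine M4 (702 ops/s), Kestrel→Machine M3 (2374 ops/s) — total 1283+702+2374 = 4359 ops/s.
Row-greedy (each tenant in turn takes its best remaining instance) gives 3983 ops/s, worse by 376.
Next-best assignment: Granite→Machine M7, Quanta→Machine M4, Kestrel→Machine M3 = 4294 ops/s.
Every other assignment is strictly worse.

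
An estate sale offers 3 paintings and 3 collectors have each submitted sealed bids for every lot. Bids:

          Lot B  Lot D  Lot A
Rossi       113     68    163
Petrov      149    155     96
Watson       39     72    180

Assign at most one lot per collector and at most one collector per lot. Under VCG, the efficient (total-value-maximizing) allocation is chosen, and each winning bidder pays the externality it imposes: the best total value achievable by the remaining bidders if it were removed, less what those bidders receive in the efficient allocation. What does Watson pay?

Watson pays $50.

Efficient allocation: Rossi→Lot B ($113), Petrov→Lot D ($155), Watson→Lot A ($180); total welfare W = $448.
Watson receives Lot A at value $180, so the others get W − 180 = $268.
Without Watson: best allocation of the remaining 2 bidders over all 3 lots is Rossi→Lot A ($163), Petrov→Lot D ($155), total $318.
VCG payment = (others' best without Watson) − (others' welfare with Watson) = 318 − 268 = $50.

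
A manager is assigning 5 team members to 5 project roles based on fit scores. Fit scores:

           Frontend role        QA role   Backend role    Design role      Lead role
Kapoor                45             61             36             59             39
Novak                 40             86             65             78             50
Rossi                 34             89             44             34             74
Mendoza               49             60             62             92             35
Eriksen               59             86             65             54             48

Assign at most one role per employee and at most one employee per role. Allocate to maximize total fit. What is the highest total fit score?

This is a one-to-one assignment (maximum-weight bipartite matching).
Optimal: Kapoor→Frontend role (45 pts), Novak→QA role (86 pts), Rossi→Lead role (74 pts), Mendoza→Design role (92 pts), Eriksen→Backend role (65 pts) — total 45+86+74+92+65 = 362 pts.
Max-entry greedy (repeatedly take the single best remaining cell) gives 344 pts, worse by 18.
No other one-to-one assignment exceeds 362 pts.

Max total: 362 pts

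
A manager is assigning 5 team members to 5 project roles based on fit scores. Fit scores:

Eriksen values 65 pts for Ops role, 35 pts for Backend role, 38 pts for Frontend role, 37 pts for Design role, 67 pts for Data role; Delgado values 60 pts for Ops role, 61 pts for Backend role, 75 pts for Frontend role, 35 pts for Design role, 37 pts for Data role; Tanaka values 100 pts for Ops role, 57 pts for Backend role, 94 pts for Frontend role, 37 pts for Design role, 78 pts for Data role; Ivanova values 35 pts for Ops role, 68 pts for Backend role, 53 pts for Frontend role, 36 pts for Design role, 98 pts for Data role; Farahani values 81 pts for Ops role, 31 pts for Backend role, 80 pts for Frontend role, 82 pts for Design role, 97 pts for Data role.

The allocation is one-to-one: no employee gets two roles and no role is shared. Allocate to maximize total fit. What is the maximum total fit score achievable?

Optimal: Eriksen→Ops role (65 pts), Delgado→Backend role (61 pts), Tanaka→Frontend role (94 pts), Ivanova→Data role (98 pts), Farahani→Design role (82 pts) — total 65+61+94+98+82 = 400 pts.
Row-greedy (each employee in turn takes its best remaining role) gives 392 pts, worse by 8.
Swapping Eriksen↔Tanaka (Eriksen→Frontend role 38 pts, Tanaka→Ops role 100 pts) loses 21.

Maximum total: 400 pts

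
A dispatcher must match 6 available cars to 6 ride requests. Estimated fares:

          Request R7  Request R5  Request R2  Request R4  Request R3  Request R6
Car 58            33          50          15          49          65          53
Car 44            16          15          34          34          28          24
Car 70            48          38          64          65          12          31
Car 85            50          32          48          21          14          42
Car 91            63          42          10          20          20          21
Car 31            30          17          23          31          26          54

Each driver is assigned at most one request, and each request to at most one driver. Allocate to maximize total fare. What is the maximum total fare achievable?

Optimal: Car 58→Request R3 ($65), Car 44→Request R2 ($34), Car 70→Request R4 ($65), Car 85→Request R5 ($32), Car 91→Request R7 ($63), Car 31→Request R6 ($54) — total 65+34+65+32+63+54 = $313.
Swapping Car 58↔Car 70 (Car 58→Request R4 $49, Car 70→Request R3 $12) loses 69.

Maximum total: $313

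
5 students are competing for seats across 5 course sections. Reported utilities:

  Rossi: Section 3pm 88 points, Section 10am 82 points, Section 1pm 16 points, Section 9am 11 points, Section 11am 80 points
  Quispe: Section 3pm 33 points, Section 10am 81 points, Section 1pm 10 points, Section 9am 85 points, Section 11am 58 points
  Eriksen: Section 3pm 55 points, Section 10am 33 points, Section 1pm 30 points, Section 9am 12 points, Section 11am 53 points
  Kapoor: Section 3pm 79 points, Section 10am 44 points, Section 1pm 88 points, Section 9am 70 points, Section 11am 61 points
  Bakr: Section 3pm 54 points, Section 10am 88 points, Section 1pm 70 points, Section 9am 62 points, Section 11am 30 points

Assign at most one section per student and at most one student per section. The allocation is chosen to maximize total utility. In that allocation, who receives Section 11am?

Eriksen receives Section 11am.

Optimal: Rossi→Section 3pm (88 points), Quispe→Section 9am (85 points), Eriksen→Section 11am (53 points), Kapoor→Section 1pm (88 points), Bakr→Section 10am (88 points) — total 88+85+53+88+88 = 402 points.
Checked against all permutations: 402 points is optimal.
Eriksen's own top section is Section 3pm (55 points), but forcing Eriksen→Section 3pm and reassigning the rest optimally gives only 396 points — worse by 6.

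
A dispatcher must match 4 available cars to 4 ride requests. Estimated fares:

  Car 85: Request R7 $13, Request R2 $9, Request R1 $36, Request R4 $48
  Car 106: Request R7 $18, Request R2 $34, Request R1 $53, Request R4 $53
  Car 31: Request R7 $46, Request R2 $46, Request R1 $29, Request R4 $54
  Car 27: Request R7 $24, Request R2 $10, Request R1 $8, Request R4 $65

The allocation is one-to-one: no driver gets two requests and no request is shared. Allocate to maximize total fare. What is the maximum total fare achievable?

Maximum total: $181

Optimal: Car 85→Request R1 ($36), Car 106→Request R2 ($34), Car 31→Request R7 ($46), Car 27→Request R4 ($65) — total 36+34+46+65 = $181.
Next-best assignment: Car 85→Request R7, Car 106→Request R1, Car 31→Request R2, Car 27→Request R4 = $177.
Swapping Car 27↔Car 106 (Car 27→Request R2 $10, Car 106→Request R4 $53) loses 36.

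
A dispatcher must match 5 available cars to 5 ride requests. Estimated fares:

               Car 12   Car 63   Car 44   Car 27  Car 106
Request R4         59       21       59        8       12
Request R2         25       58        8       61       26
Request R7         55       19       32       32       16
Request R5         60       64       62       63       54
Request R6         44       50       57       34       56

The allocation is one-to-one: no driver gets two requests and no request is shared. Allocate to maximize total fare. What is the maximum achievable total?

Optimal: Car 12→Request R7 ($55), Car 63→Request R5 ($64), Car 44→Request R4 ($59), Car 27→Request R2 ($61), Car 106→Request R6 ($56) — total 55+64+59+61+56 = $295.
Max-entry greedy (repeatedly take the single best remaining cell) gives $257, worse by 38.
Swapping Car 12↔Car 27 (Car 12→Request R2 $25, Car 27→Request R7 $32) loses 59.

Maximum total: $295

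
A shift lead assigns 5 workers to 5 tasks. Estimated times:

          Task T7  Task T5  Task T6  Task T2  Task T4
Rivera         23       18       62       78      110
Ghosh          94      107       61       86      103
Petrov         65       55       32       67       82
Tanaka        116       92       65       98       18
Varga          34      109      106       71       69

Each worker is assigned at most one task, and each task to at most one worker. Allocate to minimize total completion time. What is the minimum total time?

Treat this as an assignment problem: match each worker to one task.
Optimal: Rivera→Task T5 (18 min), Ghosh→Task T2 (86 min), Petrov→Task T6 (32 min), Tanaka→Task T4 (18 min), Varga→Task T7 (34 min) — total 18+86+32+18+34 = 188 min.
Row-greedy (each worker in turn takes its cheapest remaining task) gives 233 min, worse by 45.
Swapping Rivera↔Petrov (Rivera→Task T6 62 min, Petrov→Task T5 55 min) adds 67.
No other one-to-one assignment undercuts 188 min.

Min total: 188 min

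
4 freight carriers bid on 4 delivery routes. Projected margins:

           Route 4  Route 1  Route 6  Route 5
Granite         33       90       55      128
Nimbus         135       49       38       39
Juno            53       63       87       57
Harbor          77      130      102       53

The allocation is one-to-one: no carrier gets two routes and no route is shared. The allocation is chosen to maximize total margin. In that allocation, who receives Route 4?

Optimal: Granite→Route 5 ($128k), Nimbus→Route 4 ($135k), Juno→Route 6 ($87k), Harbor→Route 1 ($130k) — total 128+135+87+130 = $480k.
No other one-to-one assignment exceeds $480k.

Nimbus receives Route 4.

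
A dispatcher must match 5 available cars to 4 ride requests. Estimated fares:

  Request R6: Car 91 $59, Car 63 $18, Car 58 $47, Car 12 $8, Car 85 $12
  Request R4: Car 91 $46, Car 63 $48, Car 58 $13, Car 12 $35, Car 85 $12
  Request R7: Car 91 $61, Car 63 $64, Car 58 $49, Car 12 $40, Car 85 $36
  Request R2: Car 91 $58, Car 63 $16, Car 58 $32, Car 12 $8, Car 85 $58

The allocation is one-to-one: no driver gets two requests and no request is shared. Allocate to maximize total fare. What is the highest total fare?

Optimal: Car 91→Request R6 ($59), Car 12→Request R4 ($35), Car 63→Request R7 ($64), Car 85→Request R2 ($58) — total 59+35+64+58 = $216.
Row-greedy (each driver in turn takes its best remaining request) gives $164, worse by 52.
No other one-to-one assignment exceeds $216.

Maximum total: $216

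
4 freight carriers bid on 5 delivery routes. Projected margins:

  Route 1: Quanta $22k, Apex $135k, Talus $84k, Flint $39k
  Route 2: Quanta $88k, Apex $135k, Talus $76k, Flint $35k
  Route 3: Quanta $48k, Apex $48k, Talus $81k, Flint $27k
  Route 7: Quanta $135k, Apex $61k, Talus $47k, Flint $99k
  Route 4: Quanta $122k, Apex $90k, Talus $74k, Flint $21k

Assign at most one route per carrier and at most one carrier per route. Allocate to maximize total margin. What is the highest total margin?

Optimal: Quanta→Route 4 ($122k), Apex→Route 2 ($135k), Talus→Route 1 ($84k), Flint→Route 7 ($99k) — total 122+135+84+99 = $440k.
Row-greedy (each carrier in turn takes its best remaining route) gives $386k, worse by 54.
Checked against all permutations: $440k is optimal.

Max total: $440k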